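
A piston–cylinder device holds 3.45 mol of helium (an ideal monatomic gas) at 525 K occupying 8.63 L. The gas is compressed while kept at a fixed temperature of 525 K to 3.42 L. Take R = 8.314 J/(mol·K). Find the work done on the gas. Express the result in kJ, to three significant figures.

W ≈ 13.9 kJ

Isothermal: W = nRT ln(V₂/V₁).
W = (3.45)(8.314)(525) × ln(3.42/8.63)
  = 15059 × -0.9256
W_by_gas = -13938 J; work on gas = −W_by = 13938 J.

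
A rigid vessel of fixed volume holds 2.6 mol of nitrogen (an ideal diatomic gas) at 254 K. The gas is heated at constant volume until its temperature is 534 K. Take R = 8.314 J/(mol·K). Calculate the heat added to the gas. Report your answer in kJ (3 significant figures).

Q ≈ 15.1 kJ

Constant volume ⇒ W = 0, so Q = ΔU = nCᵥΔT with Cᵥ = 5R/2 = 20.79 J/(mol·K).
ΔU = (2.6)(20.79)(534 − 254) = 15131 J.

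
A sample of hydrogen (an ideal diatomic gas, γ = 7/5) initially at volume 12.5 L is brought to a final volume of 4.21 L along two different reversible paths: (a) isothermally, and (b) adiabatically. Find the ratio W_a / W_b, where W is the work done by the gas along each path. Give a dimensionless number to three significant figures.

W_a / W_b ≈ 0.798

Path (a) isothermal: W = P₁V₁ ln(V₂/V₁) → W_a/(P₁V₁) = -1.088.
Path (b) adiabatic: W = P₁V₁(1 − (V₁/V₂)^(γ−1))/(γ−1) → W_b/(P₁V₁) = -1.364.
W_a / W_b = -1.088 / -1.364 = 0.7981.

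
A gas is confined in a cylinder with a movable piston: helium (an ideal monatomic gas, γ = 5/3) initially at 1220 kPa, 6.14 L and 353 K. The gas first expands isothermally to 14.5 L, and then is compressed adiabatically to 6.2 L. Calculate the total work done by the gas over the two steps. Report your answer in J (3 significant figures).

Step 1 (isothermal): W = P₁V₁ ln(V₂/V₁) = (7491) ln(14.5/6.14) = 6437 J.
After step 1: P = 516.6 kPa, V = 14.5 L, T = 353 K.
Step 2 (adiabatic): W = (P₁V₁ − P₂V₂)/(γ−1) = (7491 − 13198)/0.667 = -8561 J.
W_total = 6437 − 8561 = -2124 J.

W_total ≈ -2120 J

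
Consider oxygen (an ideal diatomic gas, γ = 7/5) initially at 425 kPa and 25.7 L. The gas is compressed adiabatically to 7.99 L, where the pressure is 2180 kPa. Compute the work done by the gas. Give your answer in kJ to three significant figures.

Adiabatic: W = (P₁V₁ − P₂V₂)/(γ − 1) with γ = 7/5.
P₁V₁ = 10922 J, P₂V₂ = 17418 J.
W = (10922 − 17418) / 0.4 = -16239 J.

W ≈ -16.2 kJ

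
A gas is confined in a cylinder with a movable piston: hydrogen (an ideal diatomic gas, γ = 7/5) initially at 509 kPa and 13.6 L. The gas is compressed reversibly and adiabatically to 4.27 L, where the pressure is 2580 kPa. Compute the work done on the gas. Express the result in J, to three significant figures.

Adiabatic: W = (P₁V₁ − P₂V₂)/(γ − 1) with γ = 7/5.
P₁V₁ = 6922 J, P₂V₂ = 11017 J.
W = (6922 − 11017) / 0.4 = -10236 J.
Work on gas = −W_by = 10236 J.

W ≈ 10200 J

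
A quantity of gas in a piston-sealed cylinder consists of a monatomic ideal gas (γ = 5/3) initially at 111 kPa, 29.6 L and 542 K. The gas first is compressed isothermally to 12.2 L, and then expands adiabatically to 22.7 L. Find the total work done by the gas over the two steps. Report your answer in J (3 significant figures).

W_total ≈ -1240 J

Step 1 (isothermal): W = P₁V₁ ln(V₂/V₁) = (3286) ln(12.2/29.6) = -2912 J.
After step 1: P = 269.3 kPa, V = 12.2 L, T = 542 K.
Step 2 (adiabatic): W = (P₁V₁ − P₂V₂)/(γ−1) = (3286 − 2172)/0.667 = 1671 J.
W_total = -2912 + 1671 = -1242 J.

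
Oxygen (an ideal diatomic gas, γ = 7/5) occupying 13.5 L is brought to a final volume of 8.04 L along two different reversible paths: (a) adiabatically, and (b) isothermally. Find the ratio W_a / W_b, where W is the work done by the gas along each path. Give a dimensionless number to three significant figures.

Path (a) adiabatic: W = P₁V₁(1 − (V₁/V₂)^(γ−1))/(γ−1) → W_a/(P₁V₁) = -0.5759.
Path (b) isothermal: W = P₁V₁ ln(V₂/V₁) → W_b/(P₁V₁) = -0.5183.
W_a / W_b = -0.5759 / -0.5183 = 1.111.

W_a / W_b ≈ 1.11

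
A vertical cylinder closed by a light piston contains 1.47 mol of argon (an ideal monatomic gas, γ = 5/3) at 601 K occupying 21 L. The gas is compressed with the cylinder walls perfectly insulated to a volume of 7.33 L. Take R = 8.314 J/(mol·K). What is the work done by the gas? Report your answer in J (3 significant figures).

W ≈ -11200 J

Adiabatic: TV^(γ−1) = const with γ = 5/3.
T₂ = T₁ (V₁/V₂)^(γ−1) = 601 × (21/7.33)^0.667 = 601 × 2.017 = 1212 K.
W_by = nCᵥ(T₁ − T₂) = (1.47)(12.47)(601 − 1212) = -11207 J.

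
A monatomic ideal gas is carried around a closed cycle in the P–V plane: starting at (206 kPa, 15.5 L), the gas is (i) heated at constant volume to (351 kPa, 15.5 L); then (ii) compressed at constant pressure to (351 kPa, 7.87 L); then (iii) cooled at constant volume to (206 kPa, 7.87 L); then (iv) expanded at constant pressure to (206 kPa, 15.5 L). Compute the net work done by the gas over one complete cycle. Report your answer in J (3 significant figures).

Constant-volume legs do no work.
W(ii) = (351)(7.87 − 15.5) = -2678 J; W(iv) = (206)(15.5 − 7.87) = 1572 J.
W_net = -2678 + 1572 = -1106 J (the counter-clockwise enclosed area).

W_net ≈ -1110 J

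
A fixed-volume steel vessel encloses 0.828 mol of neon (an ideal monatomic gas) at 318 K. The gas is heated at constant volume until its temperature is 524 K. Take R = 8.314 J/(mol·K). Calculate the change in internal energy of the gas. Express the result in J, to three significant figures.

ΔU ≈ 2130 J

Constant volume ⇒ W = 0, so Q = ΔU = nCᵥΔT with Cᵥ = 3R/2 = 12.47 J/(mol·K).
ΔU = (0.828)(12.47)(524 − 318) = 2127 J.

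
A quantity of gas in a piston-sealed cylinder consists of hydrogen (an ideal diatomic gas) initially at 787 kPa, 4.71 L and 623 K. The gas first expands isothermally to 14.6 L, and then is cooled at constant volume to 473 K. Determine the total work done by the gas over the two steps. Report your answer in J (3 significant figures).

Step 1 (isothermal): W = P₁V₁ ln(V₂/V₁) = (3707) ln(14.6/4.71) = 4194 J.
Step 2 (isochoric): W = 0 (constant volume).
W_total = 4194 + 0 = 4194 J.

W_total ≈ 4190 J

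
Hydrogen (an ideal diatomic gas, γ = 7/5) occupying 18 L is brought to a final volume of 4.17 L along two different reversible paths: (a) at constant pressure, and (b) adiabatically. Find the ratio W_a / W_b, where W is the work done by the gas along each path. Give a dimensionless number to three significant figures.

Path (a) isobaric: W = P₁(V₂ − V₁) → W_a/(P₁V₁) = -0.7683.
Path (b) adiabatic: W = P₁V₁(1 − (V₁/V₂)^(γ−1))/(γ−1) → W_b/(P₁V₁) = -1.987.
W_a / W_b = -0.7683 / -1.987 = 0.3866.

W_a / W_b ≈ 0.387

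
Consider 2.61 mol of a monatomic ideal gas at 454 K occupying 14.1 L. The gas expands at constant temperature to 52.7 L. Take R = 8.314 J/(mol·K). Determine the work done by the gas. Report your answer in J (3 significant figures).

W ≈ 13000 J

Isothermal: W = nRT ln(V₂/V₁).
W = (2.61)(8.314)(454) × ln(52.7/14.1)
  = 9852 × 1.318
W_by_gas = 12989 J.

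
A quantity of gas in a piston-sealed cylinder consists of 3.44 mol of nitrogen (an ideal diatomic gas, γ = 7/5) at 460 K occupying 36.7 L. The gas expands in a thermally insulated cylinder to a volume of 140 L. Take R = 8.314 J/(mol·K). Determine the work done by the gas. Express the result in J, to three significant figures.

W ≈ 13600 J

Adiabatic: TV^(γ−1) = const with γ = 7/5.
T₂ = T₁ (V₁/V₂)^(γ−1) = 460 × (36.7/140)^0.4 = 460 × 0.5853 = 269.3 K.
W_by = nCᵥ(T₁ − T₂) = (3.44)(20.79)(460 − 269.3) = 13638 J.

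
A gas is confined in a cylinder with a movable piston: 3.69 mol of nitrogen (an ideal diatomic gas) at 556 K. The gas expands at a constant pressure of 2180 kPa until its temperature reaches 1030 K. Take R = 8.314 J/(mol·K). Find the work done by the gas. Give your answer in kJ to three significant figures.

Isobaric: W = P ΔV = nR ΔT.
W = (3.69)(8.314)(1030 − 556) = 14542 J.

W ≈ 14.5 kJ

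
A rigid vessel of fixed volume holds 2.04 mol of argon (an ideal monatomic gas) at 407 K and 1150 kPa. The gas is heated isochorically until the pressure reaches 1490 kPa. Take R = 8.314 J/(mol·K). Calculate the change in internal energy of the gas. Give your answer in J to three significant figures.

ΔU ≈ 3060 J

Constant volume ⇒ W = 0, so Q = ΔU = nCᵥΔT with Cᵥ = 3R/2 = 12.47 J/(mol·K).
At constant V, T₂/T₁ = P₂/P₁ ⇒ ΔT = T₁(P₂/P₁ − 1) = 407·(1490/1150 − 1) = 120.3 K.
ΔU = (2.04)(12.47)(120.3) = 3061 J.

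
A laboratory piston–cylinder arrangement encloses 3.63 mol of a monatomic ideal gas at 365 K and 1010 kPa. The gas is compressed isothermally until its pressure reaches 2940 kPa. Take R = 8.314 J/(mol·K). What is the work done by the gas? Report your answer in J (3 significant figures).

W ≈ -11800 J

Isothermal process: W = nRT ln(V₂/V₁) = nRT ln(P₁/P₂).
W = (3.63)(8.314)(365) × ln(1010/2940)
  = 11016 × ln(0.3435) = 11016 × -1.068
W_by_gas = -11770 J.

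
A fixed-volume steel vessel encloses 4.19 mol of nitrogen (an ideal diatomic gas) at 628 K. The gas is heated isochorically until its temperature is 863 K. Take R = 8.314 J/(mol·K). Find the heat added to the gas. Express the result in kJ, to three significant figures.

Constant volume ⇒ W = 0, so Q = ΔU = nCᵥΔT with Cᵥ = 5R/2 = 20.79 J/(mol·K).
ΔU = (4.19)(20.79)(863 − 628) = 20466 J.

Q ≈ 20.5 kJ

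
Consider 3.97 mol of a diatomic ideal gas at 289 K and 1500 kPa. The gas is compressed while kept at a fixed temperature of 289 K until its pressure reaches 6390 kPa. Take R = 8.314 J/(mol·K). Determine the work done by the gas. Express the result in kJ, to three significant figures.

Isothermal process: W = nRT ln(V₂/V₁) = nRT ln(P₁/P₂).
W = (3.97)(8.314)(289) × ln(1500/6390)
  = 9539 × ln(0.2347) = 9539 × -1.449
W_by_gas = -13824 J.

W ≈ -13.8 kJ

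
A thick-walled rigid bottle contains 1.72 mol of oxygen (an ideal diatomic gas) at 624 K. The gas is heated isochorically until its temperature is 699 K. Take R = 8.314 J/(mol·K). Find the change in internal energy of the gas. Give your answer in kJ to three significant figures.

Constant volume ⇒ W = 0, so Q = ΔU = nCᵥΔT with Cᵥ = 5R/2 = 20.79 J/(mol·K).
ΔU = (1.72)(20.79)(699 − 624) = 2681 J.

ΔU ≈ 2.68 kJ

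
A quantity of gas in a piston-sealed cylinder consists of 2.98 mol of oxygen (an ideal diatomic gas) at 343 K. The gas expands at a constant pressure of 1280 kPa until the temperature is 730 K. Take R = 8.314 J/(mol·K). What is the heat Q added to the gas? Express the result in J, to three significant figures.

Q ≈ 33600 J

Isobaric: W = nRΔT = (2.98)(8.314)(387) = 9588 J.
ΔU = nCᵥΔT with Cᵥ = 5R/2: ΔU = (2.98)(20.79)(387) = 23971 J.
Q = ΔU + W = 23971 + 9588 = 33559 J.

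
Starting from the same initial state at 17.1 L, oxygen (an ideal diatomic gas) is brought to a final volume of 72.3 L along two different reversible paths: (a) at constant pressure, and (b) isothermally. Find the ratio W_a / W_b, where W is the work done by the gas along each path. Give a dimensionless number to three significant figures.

W_a / W_b ≈ 2.24

Path (a) isobaric: W = P₁(V₂ − V₁) → W_a/(P₁V₁) = 3.228.
Path (b) isothermal: W = P₁V₁ ln(V₂/V₁) → W_b/(P₁V₁) = 1.442.
W_a / W_b = 3.228 / 1.442 = 2.239.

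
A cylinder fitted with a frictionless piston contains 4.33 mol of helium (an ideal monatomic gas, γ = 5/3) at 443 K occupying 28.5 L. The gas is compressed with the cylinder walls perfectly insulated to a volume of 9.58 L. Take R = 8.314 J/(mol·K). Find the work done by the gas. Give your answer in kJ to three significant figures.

Adiabatic: TV^(γ−1) = const with γ = 5/3.
T₂ = T₁ (V₁/V₂)^(γ−1) = 443 × (28.5/9.58)^0.667 = 443 × 2.068 = 916.3 K.
W_by = nCᵥ(T₁ − T₂) = (4.33)(12.47)(443 − 916.3) = -25560 J.

W ≈ -25.6 kJ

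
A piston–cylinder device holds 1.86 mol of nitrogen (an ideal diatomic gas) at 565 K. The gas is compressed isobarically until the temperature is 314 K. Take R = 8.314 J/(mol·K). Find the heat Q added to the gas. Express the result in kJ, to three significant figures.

Isobaric: W = nRΔT = (1.86)(8.314)(-251) = -3881 J.
ΔU = nCᵥΔT with Cᵥ = 5R/2: ΔU = (1.86)(20.79)(-251) = -9704 J.
Q = ΔU + W = -9704 − 3881 = -13585 J.

Q ≈ -13.6 kJ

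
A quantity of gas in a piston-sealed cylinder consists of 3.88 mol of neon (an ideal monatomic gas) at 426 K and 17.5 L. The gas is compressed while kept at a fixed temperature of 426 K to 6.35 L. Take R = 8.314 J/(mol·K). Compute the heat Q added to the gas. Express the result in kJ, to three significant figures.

Q ≈ -13.9 kJ

Isothermal ⇒ ΔU = 0, so Q = W = nRT ln(V₂/V₁).
Q = (3.88)(8.314)(426) ln(6.35/17.5) = 13742 × -1.014 = -13931 J.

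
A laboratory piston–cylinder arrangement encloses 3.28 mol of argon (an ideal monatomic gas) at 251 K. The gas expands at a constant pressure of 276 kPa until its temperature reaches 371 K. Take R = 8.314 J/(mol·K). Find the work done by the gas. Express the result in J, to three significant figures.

Isobaric: W = P ΔV = nR ΔT.
W = (3.28)(8.314)(371 − 251) = 3272 J.

W ≈ 3270 J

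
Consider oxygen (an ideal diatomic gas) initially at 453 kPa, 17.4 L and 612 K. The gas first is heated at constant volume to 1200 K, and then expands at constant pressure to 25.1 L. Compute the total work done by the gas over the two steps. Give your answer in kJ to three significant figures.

Step 1 (isochoric): W = 0 (constant volume).
After step 1: P = 888.2 kPa (V unchanged).
Step 2 (isobaric): W = PΔV = (888.2 kPa)(25.1 − 17.4 L) = 6839 J.
W_total = 0 + 6839 = 6839 J.

W_total ≈ 6.84 kJ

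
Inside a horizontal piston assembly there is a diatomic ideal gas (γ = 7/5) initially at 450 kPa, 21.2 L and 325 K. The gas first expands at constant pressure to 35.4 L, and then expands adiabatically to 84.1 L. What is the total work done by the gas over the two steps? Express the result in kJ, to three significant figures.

Step 1 (isobaric): W = PΔV = (450 kPa)(35.4 − 21.2 L) = 6390 J.
After step 1: P = 450 kPa, V = 35.4 L, T = 542.7 K.
Step 2 (adiabatic): W = (P₁V₁ − P₂V₂)/(γ−1) = (15930 − 11269)/0.4 = 11652 J.
W_total = 6390 + 11652 = 18042 J.

W_total ≈ 18.0 kJ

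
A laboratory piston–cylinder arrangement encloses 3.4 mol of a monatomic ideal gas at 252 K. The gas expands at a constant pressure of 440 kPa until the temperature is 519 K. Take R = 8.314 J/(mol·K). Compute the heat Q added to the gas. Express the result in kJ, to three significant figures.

Isobaric: W = nRΔT = (3.4)(8.314)(267) = 7547 J.
ΔU = nCᵥΔT with Cᵥ = 3R/2: ΔU = (3.4)(12.47)(267) = 11321 J.
Q = ΔU + W = 11321 + 7547 = 18869 J.

Q ≈ 18.9 kJ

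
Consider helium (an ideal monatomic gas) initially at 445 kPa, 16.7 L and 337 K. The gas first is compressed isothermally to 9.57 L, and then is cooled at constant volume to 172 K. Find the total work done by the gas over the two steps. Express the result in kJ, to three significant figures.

Step 1 (isothermal): W = P₁V₁ ln(V₂/V₁) = (7432) ln(9.57/16.7) = -4138 J.
Step 2 (isochoric): W = 0 (constant volume).
W_total = -4138 + 0 = -4138 J.

W_total ≈ -4.14 kJ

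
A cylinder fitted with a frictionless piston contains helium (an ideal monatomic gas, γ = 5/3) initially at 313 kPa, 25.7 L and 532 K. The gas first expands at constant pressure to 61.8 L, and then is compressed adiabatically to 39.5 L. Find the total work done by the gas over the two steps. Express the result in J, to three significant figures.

Step 1 (isobaric): W = PΔV = (313 kPa)(61.8 − 25.7 L) = 11299 J.
After step 1: P = 313 kPa, V = 61.8 L, T = 1279 K.
Step 2 (adiabatic): W = (P₁V₁ − P₂V₂)/(γ−1) = (19343 − 26069)/0.667 = -10089 J.
W_total = 11299 − 10089 = 1211 J.

W_total ≈ 1210 J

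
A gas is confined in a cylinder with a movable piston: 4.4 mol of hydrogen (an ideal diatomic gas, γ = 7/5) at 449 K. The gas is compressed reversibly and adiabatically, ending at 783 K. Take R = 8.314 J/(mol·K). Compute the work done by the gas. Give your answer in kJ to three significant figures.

Adiabatic ⇒ Q = 0, so W_by = −ΔU = nCᵥ(T₁ − T₂).
Cᵥ = 5R/2 = 20.79 J/(mol·K).
W = (4.4)(20.79)(449 − 783) = -30546 J.

W ≈ -30.5 kJ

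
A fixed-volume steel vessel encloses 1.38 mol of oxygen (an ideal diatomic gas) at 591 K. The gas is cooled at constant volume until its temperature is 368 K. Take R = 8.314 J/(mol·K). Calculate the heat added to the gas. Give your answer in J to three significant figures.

Q ≈ -6400 J

Constant volume ⇒ W = 0, so Q = ΔU = nCᵥΔT with Cᵥ = 5R/2 = 20.79 J/(mol·K).
ΔU = (1.38)(20.79)(368 − 591) = -6396 J.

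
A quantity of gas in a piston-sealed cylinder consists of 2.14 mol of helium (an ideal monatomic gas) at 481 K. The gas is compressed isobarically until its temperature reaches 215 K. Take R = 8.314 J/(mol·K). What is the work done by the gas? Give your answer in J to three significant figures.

Isobaric: W = P ΔV = nR ΔT.
W = (2.14)(8.314)(215 − 481) = -4733 J.

W ≈ -4730 J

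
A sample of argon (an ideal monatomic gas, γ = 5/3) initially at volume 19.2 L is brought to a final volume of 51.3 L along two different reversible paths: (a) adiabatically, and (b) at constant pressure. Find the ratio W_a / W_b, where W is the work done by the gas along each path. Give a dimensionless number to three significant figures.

Path (a) adiabatic: W = P₁V₁(1 − (V₁/V₂)^(γ−1))/(γ−1) → W_a/(P₁V₁) = 0.721.
Path (b) isobaric: W = P₁(V₂ − V₁) → W_b/(P₁V₁) = 1.672.
W_a / W_b = 0.721 / 1.672 = 0.4312.

W_a / W_b ≈ 0.431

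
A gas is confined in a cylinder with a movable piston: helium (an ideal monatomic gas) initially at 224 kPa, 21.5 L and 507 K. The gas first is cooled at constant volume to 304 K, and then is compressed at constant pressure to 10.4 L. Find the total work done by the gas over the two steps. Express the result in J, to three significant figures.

W_total ≈ -1490 J

Step 1 (isochoric): W = 0 (constant volume).
After step 1: P = 134.3 kPa (V unchanged).
Step 2 (isobaric): W = PΔV = (134.3 kPa)(10.4 − 21.5 L) = -1491 J.
W_total = 0 − 1491 = -1491 J.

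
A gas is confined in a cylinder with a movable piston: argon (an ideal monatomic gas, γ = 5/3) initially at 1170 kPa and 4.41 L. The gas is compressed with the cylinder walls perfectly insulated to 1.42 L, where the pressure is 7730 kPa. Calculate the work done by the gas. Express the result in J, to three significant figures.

Adiabatic: W = (P₁V₁ − P₂V₂)/(γ − 1) with γ = 5/3.
P₁V₁ = 5160 J, P₂V₂ = 10977 J.
W = (5160 − 10977) / 0.6667 = -8725 J.

W ≈ -8730 J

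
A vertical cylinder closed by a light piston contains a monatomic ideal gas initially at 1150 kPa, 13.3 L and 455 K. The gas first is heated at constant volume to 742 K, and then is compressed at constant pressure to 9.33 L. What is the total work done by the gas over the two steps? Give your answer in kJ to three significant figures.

Step 1 (isochoric): W = 0 (constant volume).
After step 1: P = 1875 kPa (V unchanged).
Step 2 (isobaric): W = PΔV = (1875 kPa)(9.33 − 13.3 L) = -7445 J.
W_total = 0 − 7445 = -7445 J.

W_total ≈ -7.45 kJ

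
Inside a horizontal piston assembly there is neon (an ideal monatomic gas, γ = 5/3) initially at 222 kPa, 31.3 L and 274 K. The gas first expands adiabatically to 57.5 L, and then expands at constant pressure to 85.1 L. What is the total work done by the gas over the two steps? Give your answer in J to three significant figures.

W_total ≈ 5700 J

Step 1 (adiabatic): W = (P₁V₁ − P₂V₂)/(γ−1) = (6949 − 4632)/0.667 = 3474 J.
After step 1: P = 80.57 kPa, V = 57.5 L, T = 182.7 K.
Step 2 (isobaric): W = PΔV = (80.57 kPa)(85.1 − 57.5 L) = 2224 J.
W_total = 3474 + 2224 = 5698 J.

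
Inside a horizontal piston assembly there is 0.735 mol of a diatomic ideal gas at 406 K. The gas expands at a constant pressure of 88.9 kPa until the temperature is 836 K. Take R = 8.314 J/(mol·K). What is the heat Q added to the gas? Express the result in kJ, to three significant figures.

Q ≈ 9.20 kJ

Isobaric: W = nRΔT = (0.735)(8.314)(430) = 2628 J.
ΔU = nCᵥΔT with Cᵥ = 5R/2: ΔU = (0.735)(20.79)(430) = 6569 J.
Q = ΔU + W = 6569 + 2628 = 9197 J.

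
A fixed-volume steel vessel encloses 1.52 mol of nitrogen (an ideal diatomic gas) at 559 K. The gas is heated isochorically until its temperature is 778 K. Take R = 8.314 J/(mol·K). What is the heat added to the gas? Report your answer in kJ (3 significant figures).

Q ≈ 6.92 kJ

Constant volume ⇒ W = 0, so Q = ΔU = nCᵥΔT with Cᵥ = 5R/2 = 20.79 J/(mol·K).
ΔU = (1.52)(20.79)(778 − 559) = 6919 J.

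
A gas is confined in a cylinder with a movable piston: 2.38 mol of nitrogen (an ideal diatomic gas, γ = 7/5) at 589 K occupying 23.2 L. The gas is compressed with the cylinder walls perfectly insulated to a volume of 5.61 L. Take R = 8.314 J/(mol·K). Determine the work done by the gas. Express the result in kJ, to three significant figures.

W ≈ -22.3 kJ

Adiabatic: TV^(γ−1) = const with γ = 7/5.
T₂ = T₁ (V₁/V₂)^(γ−1) = 589 × (23.2/5.61)^0.4 = 589 × 1.764 = 1039 K.
W_by = nCᵥ(T₁ − T₂) = (2.38)(20.79)(589 − 1039) = -22274 J.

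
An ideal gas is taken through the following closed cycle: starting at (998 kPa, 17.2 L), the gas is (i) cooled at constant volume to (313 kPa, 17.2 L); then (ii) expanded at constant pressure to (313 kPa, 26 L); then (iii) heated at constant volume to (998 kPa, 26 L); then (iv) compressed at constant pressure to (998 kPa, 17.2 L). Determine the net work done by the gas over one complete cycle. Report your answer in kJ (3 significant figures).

W_net ≈ -6.03 kJ

Constant-volume legs do no work.
W(ii) = (313)(26 − 17.2) = 2754 J; W(iv) = (998)(17.2 − 26) = -8782 J.
W_net = 2754 − 8782 = -6028 J (the counter-clockwise enclosed area).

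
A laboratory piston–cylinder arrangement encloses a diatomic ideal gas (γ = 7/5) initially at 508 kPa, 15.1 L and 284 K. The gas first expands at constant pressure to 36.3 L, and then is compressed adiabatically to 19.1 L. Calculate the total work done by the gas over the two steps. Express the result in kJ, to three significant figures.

W_total ≈ -2.73 kJ

Step 1 (isobaric): W = PΔV = (508 kPa)(36.3 − 15.1 L) = 10770 J.
After step 1: P = 508 kPa, V = 36.3 L, T = 682.7 K.
Step 2 (adiabatic): W = (P₁V₁ − P₂V₂)/(γ−1) = (18440 − 23841)/0.4 = -13501 J.
W_total = 10770 − 13501 = -2731 J.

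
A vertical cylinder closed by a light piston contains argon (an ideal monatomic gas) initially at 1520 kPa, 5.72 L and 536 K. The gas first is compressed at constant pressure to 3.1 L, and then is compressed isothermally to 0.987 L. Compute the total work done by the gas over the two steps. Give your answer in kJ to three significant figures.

W_total ≈ -9.38 kJ

Step 1 (isobaric): W = PΔV = (1520 kPa)(3.1 − 5.72 L) = -3982 J.
After step 1: P = 1520 kPa, V = 3.1 L, T = 290.5 K.
Step 2 (isothermal): W = P₁V₁ ln(V₂/V₁) = (4712) ln(0.987/3.1) = -5393 J.
W_total = -3982 − 5393 = -9375 J.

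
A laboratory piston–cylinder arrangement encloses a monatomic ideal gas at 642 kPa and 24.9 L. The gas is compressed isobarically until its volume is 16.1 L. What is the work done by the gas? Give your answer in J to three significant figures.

Isobaric: W = P ΔV.
W = (642 kPa)(16.1 − 24.9 L) = (642)(-8.8) = -5650 J.

W ≈ -5650 J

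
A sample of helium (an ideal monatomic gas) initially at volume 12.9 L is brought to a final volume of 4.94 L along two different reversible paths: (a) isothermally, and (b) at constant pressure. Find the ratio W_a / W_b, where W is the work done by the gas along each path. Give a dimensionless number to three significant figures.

W_a / W_b ≈ 1.56

Path (a) isothermal: W = P₁V₁ ln(V₂/V₁) → W_a/(P₁V₁) = -0.9599.
Path (b) isobaric: W = P₁(V₂ − V₁) → W_b/(P₁V₁) = -0.6171.
W_a / W_b = -0.9599 / -0.6171 = 1.556.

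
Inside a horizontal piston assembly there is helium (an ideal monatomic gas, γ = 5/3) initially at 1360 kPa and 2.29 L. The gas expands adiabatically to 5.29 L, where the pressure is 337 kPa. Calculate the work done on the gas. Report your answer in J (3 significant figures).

W ≈ -2000 J

Adiabatic: W = (P₁V₁ − P₂V₂)/(γ − 1) with γ = 5/3.
P₁V₁ = 3114 J, P₂V₂ = 1783 J.
W = (3114 − 1783) / 0.6667 = 1998 J.
Work on gas = −W_by = -1998 J.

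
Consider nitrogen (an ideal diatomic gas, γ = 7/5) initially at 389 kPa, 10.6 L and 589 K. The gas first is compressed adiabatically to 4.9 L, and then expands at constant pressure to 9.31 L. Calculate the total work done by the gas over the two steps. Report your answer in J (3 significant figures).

W_total ≈ 1330 J

Step 1 (adiabatic): W = (P₁V₁ − P₂V₂)/(γ−1) = (4123 − 5614)/0.4 = -3727 J.
After step 1: P = 1146 kPa, V = 4.9 L, T = 802 K.
Step 2 (isobaric): W = PΔV = (1146 kPa)(9.31 − 4.9 L) = 5053 J.
W_total = -3727 + 5053 = 1326 J.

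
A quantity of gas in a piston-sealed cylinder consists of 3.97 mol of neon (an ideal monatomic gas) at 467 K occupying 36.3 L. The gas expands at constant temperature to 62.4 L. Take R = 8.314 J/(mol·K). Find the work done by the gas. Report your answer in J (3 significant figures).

W ≈ 8350 J

Isothermal: W = nRT ln(V₂/V₁).
W = (3.97)(8.314)(467) × ln(62.4/36.3)
  = 15414 × 0.5417
W_by_gas = 8351 J.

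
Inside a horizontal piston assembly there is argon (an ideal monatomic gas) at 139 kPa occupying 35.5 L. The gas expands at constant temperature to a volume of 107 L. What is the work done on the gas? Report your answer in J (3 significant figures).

W ≈ -5440 J

Isothermal: W = nRT ln(V₂/V₁) = P₁V₁ ln(V₂/V₁).
P₁V₁ = (139 kPa)(35.5 L) = 4934 J.
W = 4934 × ln(107/35.5) = 4934 × 1.103
W_by_gas = 5444 J; work on gas = −W_by = -5444 J.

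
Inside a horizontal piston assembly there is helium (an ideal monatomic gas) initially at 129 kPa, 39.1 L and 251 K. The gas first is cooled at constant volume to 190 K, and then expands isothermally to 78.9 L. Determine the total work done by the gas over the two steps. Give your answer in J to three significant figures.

W_total ≈ 2680 J

Step 1 (isochoric): W = 0 (constant volume).
After step 1: P = 97.65 kPa (V unchanged).
Step 2 (isothermal): W = P₁V₁ ln(V₂/V₁) = (3818) ln(78.9/39.1) = 2681 J.
W_total = 0 + 2681 = 2681 J.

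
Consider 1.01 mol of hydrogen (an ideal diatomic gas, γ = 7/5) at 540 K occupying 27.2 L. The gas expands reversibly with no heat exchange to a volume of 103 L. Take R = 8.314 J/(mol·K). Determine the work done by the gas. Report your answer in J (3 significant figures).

W ≈ 4680 J

Adiabatic: TV^(γ−1) = const with γ = 7/5.
T₂ = T₁ (V₁/V₂)^(γ−1) = 540 × (27.2/103)^0.4 = 540 × 0.5871 = 317 K.
W_by = nCᵥ(T₁ − T₂) = (1.01)(20.79)(540 − 317) = 4681 J.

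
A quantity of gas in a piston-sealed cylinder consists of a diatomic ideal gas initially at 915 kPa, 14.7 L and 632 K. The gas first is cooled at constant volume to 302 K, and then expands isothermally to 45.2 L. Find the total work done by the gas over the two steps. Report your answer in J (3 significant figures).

Step 1 (isochoric): W = 0 (constant volume).
After step 1: P = 437.2 kPa (V unchanged).
Step 2 (isothermal): W = P₁V₁ ln(V₂/V₁) = (6427) ln(45.2/14.7) = 7219 J.
W_total = 0 + 7219 = 7219 J.

W_total ≈ 7220 J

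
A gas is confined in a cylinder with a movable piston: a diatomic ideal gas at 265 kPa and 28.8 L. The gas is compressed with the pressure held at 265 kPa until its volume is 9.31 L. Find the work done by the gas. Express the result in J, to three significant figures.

W ≈ -5160 J

Isobaric: W = P ΔV.
W = (265 kPa)(9.31 − 28.8 L) = (265)(-19.49) = -5165 J.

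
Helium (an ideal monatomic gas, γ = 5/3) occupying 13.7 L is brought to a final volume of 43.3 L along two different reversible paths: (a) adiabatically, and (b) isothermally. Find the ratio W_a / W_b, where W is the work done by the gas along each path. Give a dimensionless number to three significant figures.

Path (a) adiabatic: W = P₁V₁(1 − (V₁/V₂)^(γ−1))/(γ−1) → W_a/(P₁V₁) = 0.8035.
Path (b) isothermal: W = P₁V₁ ln(V₂/V₁) → W_b/(P₁V₁) = 1.151.
W_a / W_b = 0.8035 / 1.151 = 0.6982.

W_a / W_b ≈ 0.698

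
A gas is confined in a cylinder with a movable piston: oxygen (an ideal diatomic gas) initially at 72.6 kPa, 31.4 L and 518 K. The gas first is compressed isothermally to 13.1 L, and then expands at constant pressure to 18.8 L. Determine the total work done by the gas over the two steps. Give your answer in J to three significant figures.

Step 1 (isothermal): W = P₁V₁ ln(V₂/V₁) = (2280) ln(13.1/31.4) = -1993 J.
After step 1: P = 174 kPa, V = 13.1 L, T = 518 K.
Step 2 (isobaric): W = PΔV = (174 kPa)(18.8 − 13.1 L) = 991.9 J.
W_total = -1993 + 991.9 = -1001 J.

W_total ≈ -1000 J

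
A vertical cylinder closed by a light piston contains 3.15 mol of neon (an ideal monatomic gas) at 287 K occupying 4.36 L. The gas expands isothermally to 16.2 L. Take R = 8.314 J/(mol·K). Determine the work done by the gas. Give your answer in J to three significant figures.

W ≈ 9870 J

Isothermal: W = nRT ln(V₂/V₁).
W = (3.15)(8.314)(287) × ln(16.2/4.36)
  = 7516 × 1.313
W_by_gas = 9865 J.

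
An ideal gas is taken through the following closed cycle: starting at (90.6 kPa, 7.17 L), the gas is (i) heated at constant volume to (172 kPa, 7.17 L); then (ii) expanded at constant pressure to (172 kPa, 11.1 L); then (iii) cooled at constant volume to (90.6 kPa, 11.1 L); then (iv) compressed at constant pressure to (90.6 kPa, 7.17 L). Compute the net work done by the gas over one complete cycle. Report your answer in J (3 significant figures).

Constant-volume legs do no work.
W(ii) = (172)(11.1 − 7.17) = 676 J; W(iv) = (90.6)(7.17 − 11.1) = -356.1 J.
W_net = 676 − 356.1 = 319.9 J (the clockwise enclosed area).

W_net ≈ 320 J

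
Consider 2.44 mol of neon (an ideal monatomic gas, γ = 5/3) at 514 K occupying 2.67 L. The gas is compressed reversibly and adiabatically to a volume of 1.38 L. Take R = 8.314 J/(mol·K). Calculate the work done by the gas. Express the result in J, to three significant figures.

Adiabatic: TV^(γ−1) = const with γ = 5/3.
T₂ = T₁ (V₁/V₂)^(γ−1) = 514 × (2.67/1.38)^0.667 = 514 × 1.553 = 798.1 K.
W_by = nCᵥ(T₁ − T₂) = (2.44)(12.47)(514 − 798.1) = -8645 J.

W ≈ -8640 J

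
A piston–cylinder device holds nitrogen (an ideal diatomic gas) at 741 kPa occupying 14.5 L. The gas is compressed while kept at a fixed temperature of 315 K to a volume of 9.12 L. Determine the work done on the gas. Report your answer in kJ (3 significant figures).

Isothermal: W = nRT ln(V₂/V₁) = P₁V₁ ln(V₂/V₁).
P₁V₁ = (741 kPa)(14.5 L) = 10744 J.
W = 10744 × ln(9.12/14.5) = 10744 × -0.4637
W_by_gas = -4982 J; work on gas = −W_by = 4982 J.

W ≈ 4.98 kJ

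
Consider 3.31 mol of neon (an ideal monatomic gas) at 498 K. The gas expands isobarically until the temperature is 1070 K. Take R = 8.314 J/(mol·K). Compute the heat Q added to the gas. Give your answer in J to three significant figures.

Isobaric: W = nRΔT = (3.31)(8.314)(572) = 15741 J.
ΔU = nCᵥΔT with Cᵥ = 3R/2: ΔU = (3.31)(12.47)(572) = 23612 J.
Q = ΔU + W = 23612 + 15741 = 39353 J.

Q ≈ 39400 J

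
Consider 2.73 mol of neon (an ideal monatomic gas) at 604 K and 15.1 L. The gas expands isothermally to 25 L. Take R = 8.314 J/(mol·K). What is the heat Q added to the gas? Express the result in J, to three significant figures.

Isothermal ⇒ ΔU = 0, so Q = W = nRT ln(V₂/V₁).
Q = (2.73)(8.314)(604) ln(25/15.1) = 13709 × 0.5042 = 6912 J.

Q ≈ 6910 J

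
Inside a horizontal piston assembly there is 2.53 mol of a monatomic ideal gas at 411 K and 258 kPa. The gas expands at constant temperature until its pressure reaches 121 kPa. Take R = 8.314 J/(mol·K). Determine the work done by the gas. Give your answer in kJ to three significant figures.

W ≈ 6.55 kJ

Isothermal process: W = nRT ln(V₂/V₁) = nRT ln(P₁/P₂).
W = (2.53)(8.314)(411) × ln(258/121)
  = 8645 × ln(2.132) = 8645 × 0.7572
W_by_gas = 6546 J.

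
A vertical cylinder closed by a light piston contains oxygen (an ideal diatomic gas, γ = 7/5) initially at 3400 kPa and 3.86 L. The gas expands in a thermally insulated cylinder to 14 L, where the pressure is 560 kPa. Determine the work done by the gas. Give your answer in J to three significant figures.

Adiabatic: W = (P₁V₁ − P₂V₂)/(γ − 1) with γ = 7/5.
P₁V₁ = 13124 J, P₂V₂ = 7840 J.
W = (13124 − 7840) / 0.4 = 13210 J.

W ≈ 13200 J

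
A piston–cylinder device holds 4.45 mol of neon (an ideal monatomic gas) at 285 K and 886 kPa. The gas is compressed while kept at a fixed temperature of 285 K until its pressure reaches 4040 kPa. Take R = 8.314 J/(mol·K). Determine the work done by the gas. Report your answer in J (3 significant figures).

Isothermal process: W = nRT ln(V₂/V₁) = nRT ln(P₁/P₂).
W = (4.45)(8.314)(285) × ln(886/4040)
  = 10544 × ln(0.2193) = 10544 × -1.517
W_by_gas = -15999 J.

W ≈ -16000 J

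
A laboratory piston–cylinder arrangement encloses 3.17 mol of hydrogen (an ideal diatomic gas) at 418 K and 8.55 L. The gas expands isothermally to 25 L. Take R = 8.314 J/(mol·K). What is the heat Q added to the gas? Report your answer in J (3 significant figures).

Q ≈ 11800 J

Isothermal ⇒ ΔU = 0, so Q = W = nRT ln(V₂/V₁).
Q = (3.17)(8.314)(418) ln(25/8.55) = 11017 × 1.073 = 11820 J.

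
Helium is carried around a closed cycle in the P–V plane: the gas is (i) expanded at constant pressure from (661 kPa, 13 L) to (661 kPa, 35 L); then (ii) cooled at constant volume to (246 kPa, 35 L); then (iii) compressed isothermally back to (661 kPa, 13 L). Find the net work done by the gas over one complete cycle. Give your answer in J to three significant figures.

W_net ≈ 6010 J

Leg (i): W = PΔV = (661)(35 − 13) = 14542 J.
Leg (ii): W = 0.
Leg (iii): W = PᵢVᵢ ln(V_f/Vᵢ) = (8610) ln(13/35) = -8527 J.
W_net = 14542 − 8527 = 6015 J.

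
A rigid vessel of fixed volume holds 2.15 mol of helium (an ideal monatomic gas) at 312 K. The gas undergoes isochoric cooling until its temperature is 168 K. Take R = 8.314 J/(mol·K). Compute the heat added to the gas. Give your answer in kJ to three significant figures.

Constant volume ⇒ W = 0, so Q = ΔU = nCᵥΔT with Cᵥ = 3R/2 = 12.47 J/(mol·K).
ΔU = (2.15)(12.47)(168 − 312) = -3861 J.

Q ≈ -3.86 kJ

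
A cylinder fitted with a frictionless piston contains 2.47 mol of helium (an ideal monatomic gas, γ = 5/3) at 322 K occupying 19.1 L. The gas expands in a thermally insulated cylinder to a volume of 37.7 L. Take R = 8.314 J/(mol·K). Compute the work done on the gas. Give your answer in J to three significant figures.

W ≈ -3620 J

Adiabatic: TV^(γ−1) = const with γ = 5/3.
T₂ = T₁ (V₁/V₂)^(γ−1) = 322 × (19.1/37.7)^0.667 = 322 × 0.6355 = 204.6 K.
W_by = nCᵥ(T₁ − T₂) = (2.47)(12.47)(322 − 204.6) = 3615 J.
Work on gas = −W_by = -3615 J.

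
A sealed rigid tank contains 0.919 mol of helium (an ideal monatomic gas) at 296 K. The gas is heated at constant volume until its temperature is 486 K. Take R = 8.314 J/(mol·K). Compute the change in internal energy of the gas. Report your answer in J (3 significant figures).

ΔU ≈ 2180 J

Constant volume ⇒ W = 0, so Q = ΔU = nCᵥΔT with Cᵥ = 3R/2 = 12.47 J/(mol·K).
ΔU = (0.919)(12.47)(486 − 296) = 2178 J.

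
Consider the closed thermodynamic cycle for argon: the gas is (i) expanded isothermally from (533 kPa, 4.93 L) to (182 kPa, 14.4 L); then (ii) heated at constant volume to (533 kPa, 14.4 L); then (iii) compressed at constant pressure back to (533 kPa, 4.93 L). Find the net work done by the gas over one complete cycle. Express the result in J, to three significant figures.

Leg (i): W = PᵢVᵢ ln(V_f/Vᵢ) = (2628) ln(14.4/4.93) = 2817 J.
Leg (ii): W = 0.
Leg (iii): W = PΔV = (533)(4.93 − 14.4) = -5048 J.
W_net = 2817 − 5048 = -2231 J.

W_net ≈ -2230 J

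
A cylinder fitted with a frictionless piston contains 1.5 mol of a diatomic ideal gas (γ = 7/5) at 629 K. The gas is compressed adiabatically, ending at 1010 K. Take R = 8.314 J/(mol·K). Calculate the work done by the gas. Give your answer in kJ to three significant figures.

W ≈ -11.9 kJ

Adiabatic ⇒ Q = 0, so W_by = −ΔU = nCᵥ(T₁ − T₂).
Cᵥ = 5R/2 = 20.79 J/(mol·K).
W = (1.5)(20.79)(629 − 1010) = -11879 J.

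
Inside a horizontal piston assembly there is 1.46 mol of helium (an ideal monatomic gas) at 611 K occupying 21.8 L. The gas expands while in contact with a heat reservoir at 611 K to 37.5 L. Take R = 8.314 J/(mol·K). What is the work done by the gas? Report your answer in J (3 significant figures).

Isothermal: W = nRT ln(V₂/V₁).
W = (1.46)(8.314)(611) × ln(37.5/21.8)
  = 7417 × 0.5424
W_by_gas = 4023 J.

W ≈ 4020 J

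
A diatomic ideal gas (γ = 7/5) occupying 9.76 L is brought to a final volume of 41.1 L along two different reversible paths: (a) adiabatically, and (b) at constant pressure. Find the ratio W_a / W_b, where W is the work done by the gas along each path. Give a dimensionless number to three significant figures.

W_a / W_b ≈ 0.340

Path (a) adiabatic: W = P₁V₁(1 − (V₁/V₂)^(γ−1))/(γ−1) → W_a/(P₁V₁) = 1.093.
Path (b) isobaric: W = P₁(V₂ − V₁) → W_b/(P₁V₁) = 3.211.
W_a / W_b = 1.093 / 3.211 = 0.3405.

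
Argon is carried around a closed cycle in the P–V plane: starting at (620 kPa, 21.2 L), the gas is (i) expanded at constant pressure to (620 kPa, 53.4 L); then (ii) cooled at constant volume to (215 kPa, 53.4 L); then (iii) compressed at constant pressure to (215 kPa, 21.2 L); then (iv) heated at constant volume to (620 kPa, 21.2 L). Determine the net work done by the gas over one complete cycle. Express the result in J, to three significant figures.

Constant-volume legs do no work.
W(i) = (620)(53.4 − 21.2) = 19964 J; W(iii) = (215)(21.2 − 53.4) = -6923 J.
W_net = 19964 − 6923 = 13041 J (the clockwise enclosed area).

W_net ≈ 13000 J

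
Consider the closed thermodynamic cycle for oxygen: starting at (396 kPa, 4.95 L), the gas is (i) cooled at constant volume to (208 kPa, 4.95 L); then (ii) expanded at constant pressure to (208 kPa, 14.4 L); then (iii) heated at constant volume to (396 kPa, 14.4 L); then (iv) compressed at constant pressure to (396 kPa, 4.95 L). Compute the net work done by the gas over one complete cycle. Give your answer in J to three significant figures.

Constant-volume legs do no work.
W(ii) = (208)(14.4 − 4.95) = 1966 J; W(iv) = (396)(4.95 − 14.4) = -3742 J.
W_net = 1966 − 3742 = -1777 J (the counter-clockwise enclosed area).

W_net ≈ -1780 J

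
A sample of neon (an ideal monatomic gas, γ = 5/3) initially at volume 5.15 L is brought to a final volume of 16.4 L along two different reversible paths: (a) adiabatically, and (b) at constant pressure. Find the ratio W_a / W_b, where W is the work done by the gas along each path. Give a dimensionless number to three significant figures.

W_a / W_b ≈ 0.369

Path (a) adiabatic: W = P₁V₁(1 − (V₁/V₂)^(γ−1))/(γ−1) → W_a/(P₁V₁) = 0.807.
Path (b) isobaric: W = P₁(V₂ − V₁) → W_b/(P₁V₁) = 2.184.
W_a / W_b = 0.807 / 2.184 = 0.3694.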